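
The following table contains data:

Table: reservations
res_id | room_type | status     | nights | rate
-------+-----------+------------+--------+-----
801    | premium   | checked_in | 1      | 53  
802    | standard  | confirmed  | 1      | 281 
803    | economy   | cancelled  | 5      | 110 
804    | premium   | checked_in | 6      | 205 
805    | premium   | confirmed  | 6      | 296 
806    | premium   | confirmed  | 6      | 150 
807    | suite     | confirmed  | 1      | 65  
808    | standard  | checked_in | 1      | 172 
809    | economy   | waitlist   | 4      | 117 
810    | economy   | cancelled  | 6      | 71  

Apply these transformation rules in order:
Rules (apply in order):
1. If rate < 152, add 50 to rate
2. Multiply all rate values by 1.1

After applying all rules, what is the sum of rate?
2002.0

Step 1: Apply Rule 1 - Add 50 to records with rate < 152
  - 6 records affected: 566 + (6 × 50) = 866
  - Unaffected records: 954
  - Sum after Rule 1: 1820
Step 2: Apply Rule 2 - Multiply all by 1.1
  - 1820 × 1.1 = 2002.0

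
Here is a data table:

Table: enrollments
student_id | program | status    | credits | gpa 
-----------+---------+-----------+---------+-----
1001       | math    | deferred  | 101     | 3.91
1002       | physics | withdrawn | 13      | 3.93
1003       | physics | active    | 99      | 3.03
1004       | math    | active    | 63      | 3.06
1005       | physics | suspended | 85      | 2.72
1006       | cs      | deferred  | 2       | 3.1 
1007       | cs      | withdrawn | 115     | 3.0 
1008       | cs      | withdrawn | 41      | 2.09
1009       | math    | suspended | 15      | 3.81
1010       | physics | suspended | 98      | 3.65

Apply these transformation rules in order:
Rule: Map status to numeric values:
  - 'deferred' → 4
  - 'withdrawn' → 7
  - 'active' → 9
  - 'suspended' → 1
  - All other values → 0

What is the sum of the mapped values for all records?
50

Step 1: Apply mapping to each record
Step 2: Count by status:
  'deferred': 2 records × 4 = 8
  'withdrawn': 3 records × 7 = 21
  'active': 2 records × 9 = 18
  'suspended': 3 records × 1 = 3
Step 3: Sum all mapped values = 50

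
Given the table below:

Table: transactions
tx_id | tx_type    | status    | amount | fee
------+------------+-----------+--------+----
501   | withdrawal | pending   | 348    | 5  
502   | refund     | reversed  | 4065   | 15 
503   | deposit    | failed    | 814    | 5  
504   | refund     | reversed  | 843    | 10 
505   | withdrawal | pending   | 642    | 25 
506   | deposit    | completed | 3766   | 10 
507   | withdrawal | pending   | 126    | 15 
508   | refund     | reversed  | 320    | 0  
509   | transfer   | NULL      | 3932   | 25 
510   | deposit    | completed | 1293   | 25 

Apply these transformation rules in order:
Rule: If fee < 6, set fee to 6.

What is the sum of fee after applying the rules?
143

Step 1: 3 records have fee < 6
Step 2: These records originally summed to 10
Step 3: After setting to minimum: 3 × 6 = 18
Step 4: Unaffected records sum: 125
Step 5: Final sum = 18 + 125 = 143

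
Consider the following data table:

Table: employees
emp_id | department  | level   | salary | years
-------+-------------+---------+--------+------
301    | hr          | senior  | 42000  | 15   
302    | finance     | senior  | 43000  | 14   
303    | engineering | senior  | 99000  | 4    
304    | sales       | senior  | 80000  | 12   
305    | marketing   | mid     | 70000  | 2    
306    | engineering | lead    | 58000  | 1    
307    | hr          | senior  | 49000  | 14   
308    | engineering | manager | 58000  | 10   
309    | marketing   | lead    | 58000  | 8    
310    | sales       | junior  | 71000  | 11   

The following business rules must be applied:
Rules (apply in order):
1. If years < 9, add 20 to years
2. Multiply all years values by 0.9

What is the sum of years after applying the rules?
153.9

Step 1: Apply Rule 1 - Add 20 to records with years < 9
  - 4 records affected: 15 + (4 × 20) = 95
  - Unaffected records: 76
  - Sum after Rule 1: 171
Step 2: Apply Rule 2 - Multiply all by 0.9
  - 171 × 0.9 = 153.9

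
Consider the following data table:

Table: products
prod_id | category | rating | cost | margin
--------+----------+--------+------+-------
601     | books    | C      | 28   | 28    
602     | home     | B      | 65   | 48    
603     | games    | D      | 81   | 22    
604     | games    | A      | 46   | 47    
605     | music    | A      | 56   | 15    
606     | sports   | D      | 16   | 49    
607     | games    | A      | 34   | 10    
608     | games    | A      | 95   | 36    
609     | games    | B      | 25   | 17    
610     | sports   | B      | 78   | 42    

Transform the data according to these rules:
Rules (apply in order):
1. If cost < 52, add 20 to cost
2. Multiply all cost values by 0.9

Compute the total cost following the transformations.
561.6

Step 1: Apply Rule 1 - Add 20 to records with cost < 52
  - 5 records affected: 149 + (5 × 20) = 249
  - Unaffected records: 375
  - Sum after Rule 1: 624
Step 2: Apply Rule 2 - Multiply all by 0.9
  - 624 × 0.9 = 561.6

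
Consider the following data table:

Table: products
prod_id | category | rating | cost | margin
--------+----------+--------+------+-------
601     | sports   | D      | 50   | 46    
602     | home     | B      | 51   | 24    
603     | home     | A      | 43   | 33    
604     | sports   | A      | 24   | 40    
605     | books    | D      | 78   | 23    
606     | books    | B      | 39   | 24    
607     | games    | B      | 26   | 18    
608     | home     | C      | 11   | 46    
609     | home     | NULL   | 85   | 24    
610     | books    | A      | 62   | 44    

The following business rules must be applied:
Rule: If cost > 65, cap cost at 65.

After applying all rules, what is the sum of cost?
436

Step 1: 2 records have cost > 65
Step 2: These records originally summed to 163
Step 3: After capping: 2 × 65 = 130
Step 4: Unaffected records sum: 306
Step 5: Final sum = 130 + 306 = 436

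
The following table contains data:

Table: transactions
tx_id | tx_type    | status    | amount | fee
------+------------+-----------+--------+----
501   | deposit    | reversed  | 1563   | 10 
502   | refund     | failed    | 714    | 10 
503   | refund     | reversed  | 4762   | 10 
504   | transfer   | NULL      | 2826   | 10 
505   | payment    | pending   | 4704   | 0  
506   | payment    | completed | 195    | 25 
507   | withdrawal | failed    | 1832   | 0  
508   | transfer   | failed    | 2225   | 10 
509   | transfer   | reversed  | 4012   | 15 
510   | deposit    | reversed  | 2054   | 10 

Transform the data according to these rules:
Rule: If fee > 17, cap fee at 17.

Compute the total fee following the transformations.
92

Step 1: 1 records have fee > 17
Step 2: These records originally summed to 25
Step 3: After capping: 1 × 17 = 17
Step 4: Unaffected records sum: 75
Step 5: Final sum = 17 + 75 = 92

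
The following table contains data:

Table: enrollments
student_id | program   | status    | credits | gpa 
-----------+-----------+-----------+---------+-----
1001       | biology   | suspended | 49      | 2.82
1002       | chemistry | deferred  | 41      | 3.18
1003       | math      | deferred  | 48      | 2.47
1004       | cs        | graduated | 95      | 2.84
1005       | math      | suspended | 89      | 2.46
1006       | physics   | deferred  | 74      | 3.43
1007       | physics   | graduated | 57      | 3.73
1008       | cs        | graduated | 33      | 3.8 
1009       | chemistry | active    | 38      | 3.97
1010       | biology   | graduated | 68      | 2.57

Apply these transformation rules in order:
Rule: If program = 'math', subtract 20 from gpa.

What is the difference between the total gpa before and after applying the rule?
40.0

Step 1: Original sum of gpa = 31.27
Step 2: 2 records have program = 'math'
Step 3: Each affected record changes by -20
Step 4: Total change = 2 × -20 = -40
Step 5: New sum = 31.27 + -40 = -8.73
Step 6: Difference = |-8.73 - 31.27| = 40.0
        (Sum decreased by 40.0)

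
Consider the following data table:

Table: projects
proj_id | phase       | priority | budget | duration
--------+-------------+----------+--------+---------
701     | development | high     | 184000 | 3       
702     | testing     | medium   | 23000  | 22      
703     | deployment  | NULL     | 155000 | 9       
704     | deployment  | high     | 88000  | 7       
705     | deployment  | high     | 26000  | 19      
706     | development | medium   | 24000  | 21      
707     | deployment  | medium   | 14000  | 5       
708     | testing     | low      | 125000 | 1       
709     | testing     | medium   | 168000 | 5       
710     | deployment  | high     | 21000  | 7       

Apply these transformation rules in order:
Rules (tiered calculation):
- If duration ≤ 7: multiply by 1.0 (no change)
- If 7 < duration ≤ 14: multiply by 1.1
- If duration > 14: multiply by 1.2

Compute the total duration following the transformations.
112.3

Step 1: Tier 1 (duration ≤ 7): 6 records, sum = 28 × 1.0 = 28.0
Step 2: Tier 2 (7 < duration ≤ 14): 1 records, sum = 9 × 1.1 = 9.9
Step 3: Tier 3 (duration > 14): 3 records, sum = 62 × 1.2 = 74.4
Step 4: Final sum = 28.0 + 9.9 + 74.4 = 112.3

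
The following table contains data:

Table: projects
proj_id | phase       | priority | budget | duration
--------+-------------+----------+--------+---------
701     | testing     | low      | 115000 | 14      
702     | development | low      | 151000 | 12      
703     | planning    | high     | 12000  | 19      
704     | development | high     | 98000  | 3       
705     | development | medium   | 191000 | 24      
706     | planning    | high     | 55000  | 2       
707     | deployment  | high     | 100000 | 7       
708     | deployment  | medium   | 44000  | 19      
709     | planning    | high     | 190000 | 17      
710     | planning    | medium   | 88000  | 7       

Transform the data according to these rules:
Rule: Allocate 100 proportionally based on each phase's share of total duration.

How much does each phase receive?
deployment: 20.97, development: 31.45, planning: 36.29, testing: 11.29

Step 1: Calculate total duration = 124
Step 2: Calculate each phase's proportion:
  deployment: 26/124 = 20.97% → 20.97
  development: 39/124 = 31.45% → 31.45
  planning: 45/124 = 36.29% → 36.29
  testing: 14/124 = 11.29% → 11.29
Step 3: Verify: sum of allocations ≈ 100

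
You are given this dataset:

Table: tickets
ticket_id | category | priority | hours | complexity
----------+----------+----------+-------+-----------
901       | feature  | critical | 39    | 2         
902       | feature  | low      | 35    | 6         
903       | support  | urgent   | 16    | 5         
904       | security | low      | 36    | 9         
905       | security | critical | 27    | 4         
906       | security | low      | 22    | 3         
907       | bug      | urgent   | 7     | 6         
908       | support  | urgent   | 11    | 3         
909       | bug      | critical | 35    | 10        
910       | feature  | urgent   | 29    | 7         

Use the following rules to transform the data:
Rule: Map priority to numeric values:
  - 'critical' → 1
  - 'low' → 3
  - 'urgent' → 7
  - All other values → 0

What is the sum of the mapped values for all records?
40

Step 1: Apply mapping to each record
Step 2: Count by status:
  'critical': 3 records × 1 = 3
  'low': 3 records × 3 = 9
  'urgent': 4 records × 7 = 28
Step 3: Sum all mapped values = 40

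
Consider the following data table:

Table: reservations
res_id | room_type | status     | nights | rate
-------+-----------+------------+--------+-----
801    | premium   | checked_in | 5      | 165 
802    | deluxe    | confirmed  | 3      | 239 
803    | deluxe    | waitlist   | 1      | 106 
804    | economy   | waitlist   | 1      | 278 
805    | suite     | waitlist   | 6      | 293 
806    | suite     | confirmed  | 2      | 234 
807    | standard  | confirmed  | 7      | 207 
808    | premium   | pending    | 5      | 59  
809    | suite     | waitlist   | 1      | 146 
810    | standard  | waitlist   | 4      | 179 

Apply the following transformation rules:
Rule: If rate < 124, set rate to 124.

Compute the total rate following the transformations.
1989

Step 1: 2 records have rate < 124
Step 2: These records originally summed to 165
Step 3: After setting to minimum: 2 × 124 = 248
Step 4: Unaffected records sum: 1741
Step 5: Final sum = 248 + 1741 = 1989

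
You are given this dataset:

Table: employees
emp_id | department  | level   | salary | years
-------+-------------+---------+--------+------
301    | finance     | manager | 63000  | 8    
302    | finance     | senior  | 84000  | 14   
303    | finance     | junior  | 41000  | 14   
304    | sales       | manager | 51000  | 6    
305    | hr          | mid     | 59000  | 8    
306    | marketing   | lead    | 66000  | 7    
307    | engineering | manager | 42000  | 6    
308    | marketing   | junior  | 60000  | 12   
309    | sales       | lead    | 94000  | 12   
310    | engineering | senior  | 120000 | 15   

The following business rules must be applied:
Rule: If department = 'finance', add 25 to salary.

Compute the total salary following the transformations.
680075

Step 1: Count records where department = 'finance': 3
Step 2: Total bonus added: 3 × 25 = 75
Step 3: Original sum of salary: 680000
Step 4: Final sum = 680000 + 75 = 680075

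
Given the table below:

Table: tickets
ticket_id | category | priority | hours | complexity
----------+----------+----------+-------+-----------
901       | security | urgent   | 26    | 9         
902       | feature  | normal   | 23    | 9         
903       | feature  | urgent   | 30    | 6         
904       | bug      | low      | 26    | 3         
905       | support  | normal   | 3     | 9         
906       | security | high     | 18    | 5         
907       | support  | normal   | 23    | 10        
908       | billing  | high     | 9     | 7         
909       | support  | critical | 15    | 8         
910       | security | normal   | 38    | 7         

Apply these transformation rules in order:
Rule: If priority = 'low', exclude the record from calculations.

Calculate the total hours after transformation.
185

Step 1: Identify records where priority = 'low'
Step 2: The excluded records sum to 26
Step 3: Original total hours = 211
Step 4: Remaining total = 211 - 26 = 185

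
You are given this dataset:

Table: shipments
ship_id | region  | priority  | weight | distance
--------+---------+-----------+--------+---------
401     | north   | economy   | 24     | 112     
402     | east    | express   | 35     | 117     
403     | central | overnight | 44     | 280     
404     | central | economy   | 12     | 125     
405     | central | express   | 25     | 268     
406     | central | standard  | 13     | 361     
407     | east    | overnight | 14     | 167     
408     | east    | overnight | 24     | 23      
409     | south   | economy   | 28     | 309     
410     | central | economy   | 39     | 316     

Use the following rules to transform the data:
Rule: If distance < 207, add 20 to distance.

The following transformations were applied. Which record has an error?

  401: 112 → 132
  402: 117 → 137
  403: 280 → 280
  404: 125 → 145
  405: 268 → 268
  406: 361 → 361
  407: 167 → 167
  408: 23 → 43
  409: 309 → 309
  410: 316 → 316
Record 407 has an error. The correct transformed value should be 187, not 167.

Step 1: Check each record against the rule
Step 2: Record 407 has distance = 167
Step 3: Since 167 < 207, the bonus should have been applied
Step 4: Correct value = 187, but claimed value = 167
Conclusion: Record 407 has the error.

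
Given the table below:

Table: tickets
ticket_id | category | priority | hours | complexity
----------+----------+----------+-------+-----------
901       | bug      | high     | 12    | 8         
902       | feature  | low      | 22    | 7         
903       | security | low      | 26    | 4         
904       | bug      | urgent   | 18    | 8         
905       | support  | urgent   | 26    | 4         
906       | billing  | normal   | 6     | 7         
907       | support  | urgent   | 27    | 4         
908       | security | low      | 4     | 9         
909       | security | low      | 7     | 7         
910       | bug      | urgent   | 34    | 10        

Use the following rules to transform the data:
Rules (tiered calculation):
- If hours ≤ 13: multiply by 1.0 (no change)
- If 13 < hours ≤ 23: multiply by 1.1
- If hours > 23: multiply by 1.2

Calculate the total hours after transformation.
208.6

Step 1: Tier 1 (hours ≤ 13): 4 records, sum = 29 × 1.0 = 29.0
Step 2: Tier 2 (13 < hours ≤ 23): 2 records, sum = 40 × 1.1 = 44.0
Step 3: Tier 3 (hours > 23): 4 records, sum = 113 × 1.2 = 135.6
Step 4: Final sum = 29.0 + 44.0 + 135.6 = 208.6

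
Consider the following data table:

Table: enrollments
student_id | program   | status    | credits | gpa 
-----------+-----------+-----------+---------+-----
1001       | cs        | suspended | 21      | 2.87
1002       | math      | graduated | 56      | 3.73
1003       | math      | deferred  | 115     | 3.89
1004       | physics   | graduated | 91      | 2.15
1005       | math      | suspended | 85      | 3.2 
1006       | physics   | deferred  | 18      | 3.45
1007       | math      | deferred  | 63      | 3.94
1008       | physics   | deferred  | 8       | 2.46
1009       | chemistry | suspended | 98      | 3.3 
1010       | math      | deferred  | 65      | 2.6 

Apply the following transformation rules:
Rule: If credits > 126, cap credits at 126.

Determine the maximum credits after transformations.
115

Step 1: Original maximum credits = 115
Step 2: Check cap of 126 against maximum
Step 3: No records exceed the cap (max 115 <= cap 126), so no capping applies
Step 4: Maximum after transformation = 115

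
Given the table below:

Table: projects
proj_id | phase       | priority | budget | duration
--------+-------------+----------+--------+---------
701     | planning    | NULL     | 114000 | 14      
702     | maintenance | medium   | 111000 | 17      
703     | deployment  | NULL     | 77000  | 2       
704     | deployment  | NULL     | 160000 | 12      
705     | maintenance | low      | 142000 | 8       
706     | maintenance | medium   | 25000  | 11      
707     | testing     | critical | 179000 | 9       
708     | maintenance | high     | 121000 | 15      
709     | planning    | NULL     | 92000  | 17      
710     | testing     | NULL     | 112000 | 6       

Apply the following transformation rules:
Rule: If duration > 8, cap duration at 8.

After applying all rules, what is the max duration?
8

Step 1: Original maximum duration = 17
Step 2: Apply cap at 8
Step 3: 7 records had duration > 8 and were capped
Step 4: Maximum after transformation = 8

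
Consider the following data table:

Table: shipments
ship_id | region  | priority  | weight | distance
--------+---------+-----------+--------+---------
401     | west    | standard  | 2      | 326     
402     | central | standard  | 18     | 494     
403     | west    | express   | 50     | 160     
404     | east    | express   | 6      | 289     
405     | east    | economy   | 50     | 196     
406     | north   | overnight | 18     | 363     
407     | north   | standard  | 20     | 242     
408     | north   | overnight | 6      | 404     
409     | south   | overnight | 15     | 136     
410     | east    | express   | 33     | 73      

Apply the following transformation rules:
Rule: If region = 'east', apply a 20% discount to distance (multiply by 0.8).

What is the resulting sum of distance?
2571.4

Step 1: Records with region = 'east' have total distance = 558
Step 2: Apply multiplier: 558 × 0.8 = 446.4
Step 3: Other records total: 2125
Step 4: Final sum = 446.4 + 2125 = 2571.4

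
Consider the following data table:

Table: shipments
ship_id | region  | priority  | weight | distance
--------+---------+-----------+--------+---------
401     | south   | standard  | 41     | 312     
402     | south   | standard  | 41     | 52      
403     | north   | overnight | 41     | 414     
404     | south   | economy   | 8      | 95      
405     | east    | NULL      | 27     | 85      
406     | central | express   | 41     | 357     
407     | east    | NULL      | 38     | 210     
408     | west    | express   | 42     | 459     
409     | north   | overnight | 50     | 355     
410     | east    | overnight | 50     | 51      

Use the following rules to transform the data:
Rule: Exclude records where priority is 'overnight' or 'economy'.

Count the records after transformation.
6

Step 1: Count records to exclude
  - 3 (overnight) + 1 (economy) = 4 records
Step 2: Total records: 10
Step 3: Remaining = 10 - 4 = 6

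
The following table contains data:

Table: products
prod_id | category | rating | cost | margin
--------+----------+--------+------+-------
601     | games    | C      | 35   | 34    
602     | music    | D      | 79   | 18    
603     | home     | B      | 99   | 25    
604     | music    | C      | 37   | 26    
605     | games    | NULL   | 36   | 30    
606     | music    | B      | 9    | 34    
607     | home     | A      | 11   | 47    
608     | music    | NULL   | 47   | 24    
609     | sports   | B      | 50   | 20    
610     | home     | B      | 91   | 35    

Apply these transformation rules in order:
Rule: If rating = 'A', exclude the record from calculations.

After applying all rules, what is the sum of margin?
246

Step 1: Identify records where rating = 'A'
Step 2: The excluded records sum to 47
Step 3: Original total margin = 293
Step 4: Remaining total = 293 - 47 = 246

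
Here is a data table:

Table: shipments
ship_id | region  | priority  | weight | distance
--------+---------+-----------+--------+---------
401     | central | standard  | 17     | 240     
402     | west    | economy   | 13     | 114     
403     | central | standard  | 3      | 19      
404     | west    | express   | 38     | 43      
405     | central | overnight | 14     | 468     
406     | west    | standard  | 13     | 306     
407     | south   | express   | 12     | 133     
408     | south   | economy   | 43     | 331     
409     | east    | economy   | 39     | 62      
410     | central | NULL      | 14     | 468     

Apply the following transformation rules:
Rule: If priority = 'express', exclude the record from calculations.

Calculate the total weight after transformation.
156

Step 1: Identify records where priority = 'express'
Step 2: The excluded records sum to 50
Step 3: Original total weight = 206
Step 4: Remaining total = 206 - 50 = 156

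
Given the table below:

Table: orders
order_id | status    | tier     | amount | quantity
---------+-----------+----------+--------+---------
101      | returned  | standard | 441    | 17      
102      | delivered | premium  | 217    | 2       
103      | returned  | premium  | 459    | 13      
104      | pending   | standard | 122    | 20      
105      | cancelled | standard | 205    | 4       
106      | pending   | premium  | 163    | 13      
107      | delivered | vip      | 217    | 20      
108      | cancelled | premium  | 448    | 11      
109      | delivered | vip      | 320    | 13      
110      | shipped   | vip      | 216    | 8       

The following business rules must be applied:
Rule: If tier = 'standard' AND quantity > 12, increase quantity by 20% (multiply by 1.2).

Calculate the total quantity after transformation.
128.4

Step 1: Find records where tier = 'standard' AND quantity > 12
Step 2: 2 records match, summing to 37
Step 3: After multiplier: 37 × 1.2 = 44.4
Step 4: Unaffected records sum: 84
Step 5: Final sum = 44.4 + 84 = 128.4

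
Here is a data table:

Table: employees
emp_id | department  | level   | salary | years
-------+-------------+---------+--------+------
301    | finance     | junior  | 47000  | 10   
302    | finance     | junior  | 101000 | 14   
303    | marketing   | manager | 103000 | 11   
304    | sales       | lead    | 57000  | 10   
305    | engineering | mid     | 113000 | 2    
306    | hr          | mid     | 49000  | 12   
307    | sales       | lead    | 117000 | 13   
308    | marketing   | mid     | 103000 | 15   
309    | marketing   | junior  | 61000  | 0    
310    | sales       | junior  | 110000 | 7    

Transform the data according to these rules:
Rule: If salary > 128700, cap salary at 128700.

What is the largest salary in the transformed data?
117000

Step 1: Original maximum salary = 117000
Step 2: Check cap of 128700 against maximum
Step 3: No records exceed the cap (max 117000 <= cap 128700), so no capping applies
Step 4: Maximum after transformation = 117000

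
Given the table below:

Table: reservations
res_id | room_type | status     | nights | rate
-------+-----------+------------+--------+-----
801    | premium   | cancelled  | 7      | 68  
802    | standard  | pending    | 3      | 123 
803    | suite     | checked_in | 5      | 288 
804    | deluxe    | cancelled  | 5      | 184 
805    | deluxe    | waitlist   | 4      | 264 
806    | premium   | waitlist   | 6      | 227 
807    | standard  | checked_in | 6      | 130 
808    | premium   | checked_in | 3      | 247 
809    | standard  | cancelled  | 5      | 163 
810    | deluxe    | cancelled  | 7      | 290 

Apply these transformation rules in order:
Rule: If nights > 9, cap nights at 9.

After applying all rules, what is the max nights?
7

Step 1: Original maximum nights = 7
Step 2: Check cap of 9 against maximum
Step 3: No records exceed the cap (max 7 <= cap 9), so no capping applies
Step 4: Maximum after transformation = 7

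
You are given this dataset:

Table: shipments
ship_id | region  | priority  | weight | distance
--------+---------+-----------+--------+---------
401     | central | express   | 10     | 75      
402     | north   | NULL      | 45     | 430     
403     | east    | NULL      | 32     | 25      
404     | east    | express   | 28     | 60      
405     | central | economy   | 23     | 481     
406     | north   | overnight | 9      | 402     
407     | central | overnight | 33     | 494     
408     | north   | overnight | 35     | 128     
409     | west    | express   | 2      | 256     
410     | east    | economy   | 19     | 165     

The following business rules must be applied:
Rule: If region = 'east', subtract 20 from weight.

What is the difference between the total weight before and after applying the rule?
60

Step 1: Original sum of weight = 236
Step 2: 3 records have region = 'east'
Step 3: Each affected record changes by -20
Step 4: Total change = 3 × -20 = -60
Step 5: New sum = 236 + -60 = 176
Step 6: Difference = |176 - 236| = 60
        (Sum decreased by 60)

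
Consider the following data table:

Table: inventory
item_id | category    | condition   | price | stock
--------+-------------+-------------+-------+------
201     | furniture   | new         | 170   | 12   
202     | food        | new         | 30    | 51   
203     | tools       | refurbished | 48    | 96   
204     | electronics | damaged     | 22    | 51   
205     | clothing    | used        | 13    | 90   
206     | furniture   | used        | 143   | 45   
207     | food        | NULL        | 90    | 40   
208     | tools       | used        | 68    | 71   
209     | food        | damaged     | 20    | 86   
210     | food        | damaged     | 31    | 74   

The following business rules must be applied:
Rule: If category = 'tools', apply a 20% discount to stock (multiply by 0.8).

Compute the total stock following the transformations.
582.6

Step 1: Records with category = 'tools' have total stock = 167
Step 2: Apply multiplier: 167 × 0.8 = 133.6
Step 3: Other records total: 449
Step 4: Final sum = 133.6 + 449 = 582.6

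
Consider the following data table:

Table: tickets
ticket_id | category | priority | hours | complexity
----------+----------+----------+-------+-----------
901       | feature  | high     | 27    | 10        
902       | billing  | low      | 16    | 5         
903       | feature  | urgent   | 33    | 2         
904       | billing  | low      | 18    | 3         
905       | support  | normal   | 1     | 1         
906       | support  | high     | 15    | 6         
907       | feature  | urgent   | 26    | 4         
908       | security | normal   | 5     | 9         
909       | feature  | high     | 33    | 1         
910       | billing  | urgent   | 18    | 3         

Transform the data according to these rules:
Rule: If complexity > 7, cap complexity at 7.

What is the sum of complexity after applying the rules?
39

Step 1: 2 records have complexity > 7
Step 2: These records originally summed to 19
Step 3: After capping: 2 × 7 = 14
Step 4: Unaffected records sum: 25
Step 5: Final sum = 14 + 25 = 39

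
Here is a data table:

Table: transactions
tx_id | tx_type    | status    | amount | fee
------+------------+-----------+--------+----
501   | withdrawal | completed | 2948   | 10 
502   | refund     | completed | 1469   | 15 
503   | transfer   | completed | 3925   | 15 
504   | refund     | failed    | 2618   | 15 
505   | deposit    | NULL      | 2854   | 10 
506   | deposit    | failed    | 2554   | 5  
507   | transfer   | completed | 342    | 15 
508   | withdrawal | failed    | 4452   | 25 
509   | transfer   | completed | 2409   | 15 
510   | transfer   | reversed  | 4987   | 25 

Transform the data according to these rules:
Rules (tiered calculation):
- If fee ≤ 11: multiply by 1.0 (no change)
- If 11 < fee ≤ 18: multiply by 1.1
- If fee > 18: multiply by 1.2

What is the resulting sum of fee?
167.5

Step 1: Tier 1 (fee ≤ 11): 3 records, sum = 25 × 1.0 = 25.0
Step 2: Tier 2 (11 < fee ≤ 18): 5 records, sum = 75 × 1.1 = 82.5
Step 3: Tier 3 (fee > 18): 2 records, sum = 50 × 1.2 = 60.0
Step 4: Final sum = 25.0 + 82.5 + 60.0 = 167.5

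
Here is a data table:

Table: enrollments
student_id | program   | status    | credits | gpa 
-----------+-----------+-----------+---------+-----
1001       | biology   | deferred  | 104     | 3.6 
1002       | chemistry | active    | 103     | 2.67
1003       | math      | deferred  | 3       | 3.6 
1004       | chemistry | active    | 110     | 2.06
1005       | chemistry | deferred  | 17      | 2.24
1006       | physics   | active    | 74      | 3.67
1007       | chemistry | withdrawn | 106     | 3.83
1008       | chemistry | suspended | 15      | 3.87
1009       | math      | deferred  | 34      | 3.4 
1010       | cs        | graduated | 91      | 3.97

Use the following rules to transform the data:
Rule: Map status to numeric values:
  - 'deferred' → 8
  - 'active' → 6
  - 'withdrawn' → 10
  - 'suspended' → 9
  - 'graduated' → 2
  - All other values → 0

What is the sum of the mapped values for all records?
71

Step 1: Apply mapping to each record
Step 2: Count by status:
  'deferred': 4 records × 8 = 32
  'active': 3 records × 6 = 18
  'withdrawn': 1 records × 10 = 10
  'suspended': 1 records × 9 = 9
  'graduated': 1 records × 2 = 2
Step 3: Sum all mapped values = 71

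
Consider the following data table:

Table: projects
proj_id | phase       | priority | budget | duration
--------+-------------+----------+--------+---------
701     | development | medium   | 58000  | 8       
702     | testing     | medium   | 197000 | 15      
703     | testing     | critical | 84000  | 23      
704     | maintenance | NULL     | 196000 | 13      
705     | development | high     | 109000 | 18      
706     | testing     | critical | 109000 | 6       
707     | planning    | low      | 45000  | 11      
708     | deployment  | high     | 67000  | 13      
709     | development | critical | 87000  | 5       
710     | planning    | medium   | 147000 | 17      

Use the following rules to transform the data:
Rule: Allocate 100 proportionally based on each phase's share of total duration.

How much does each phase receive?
deployment: 10.08, development: 24.03, maintenance: 10.08, planning: 21.71, testing: 34.11

Step 1: Calculate total duration = 129
Step 2: Calculate each phase's proportion:
  deployment: 13/129 = 10.08% → 10.08
  development: 31/129 = 24.03% → 24.03
  maintenance: 13/129 = 10.08% → 10.08
  planning: 28/129 = 21.71% → 21.71
  testing: 44/129 = 34.11% → 34.11
Step 3: Verify: sum of allocations ≈ 100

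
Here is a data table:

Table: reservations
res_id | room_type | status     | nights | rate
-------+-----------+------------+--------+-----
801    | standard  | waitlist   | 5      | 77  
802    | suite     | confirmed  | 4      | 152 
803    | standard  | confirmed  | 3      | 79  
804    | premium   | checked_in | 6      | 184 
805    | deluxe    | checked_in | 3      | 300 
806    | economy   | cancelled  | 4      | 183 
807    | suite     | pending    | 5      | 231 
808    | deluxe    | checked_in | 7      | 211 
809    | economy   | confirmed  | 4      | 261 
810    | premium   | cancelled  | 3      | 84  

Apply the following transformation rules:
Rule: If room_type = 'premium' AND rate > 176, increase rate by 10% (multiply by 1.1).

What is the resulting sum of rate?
1780.4

Step 1: Find records where room_type = 'premium' AND rate > 176
Step 2: 1 records match, summing to 184
Step 3: After multiplier: 184 × 1.1 = 202.4
Step 4: Unaffected records sum: 1578
Step 5: Final sum = 202.4 + 1578 = 1780.4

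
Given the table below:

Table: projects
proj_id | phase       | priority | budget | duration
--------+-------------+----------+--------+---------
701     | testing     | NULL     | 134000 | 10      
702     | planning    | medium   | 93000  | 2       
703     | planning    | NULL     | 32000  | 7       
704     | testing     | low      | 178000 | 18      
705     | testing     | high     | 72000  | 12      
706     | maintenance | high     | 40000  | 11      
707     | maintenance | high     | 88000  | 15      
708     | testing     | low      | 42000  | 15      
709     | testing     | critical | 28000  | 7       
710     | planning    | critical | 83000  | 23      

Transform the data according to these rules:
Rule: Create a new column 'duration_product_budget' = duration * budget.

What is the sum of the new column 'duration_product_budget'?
10313000

Step 1: For each record, compute duration * budget
Example calculations:
  10 * 134000 = 1340000
  2 * 93000 = 186000
  7 * 32000 = 224000
  ...
Step 2: Sum all derived values
Step 3: Total = 10313000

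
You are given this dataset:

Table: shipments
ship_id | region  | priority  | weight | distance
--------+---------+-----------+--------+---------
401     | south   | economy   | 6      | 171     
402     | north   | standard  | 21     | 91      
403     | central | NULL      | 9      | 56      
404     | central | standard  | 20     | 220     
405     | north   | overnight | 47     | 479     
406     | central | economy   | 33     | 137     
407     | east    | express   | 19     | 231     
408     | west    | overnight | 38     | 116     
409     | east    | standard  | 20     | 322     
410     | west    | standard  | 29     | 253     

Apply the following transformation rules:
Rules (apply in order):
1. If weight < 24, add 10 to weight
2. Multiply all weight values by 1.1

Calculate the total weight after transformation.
332.2

Step 1: Apply Rule 1 - Add 10 to records with weight < 24
  - 6 records affected: 95 + (6 × 10) = 155
  - Unaffected records: 147
  - Sum after Rule 1: 302
Step 2: Apply Rule 2 - Multiply all by 1.1
  - 302 × 1.1 = 332.2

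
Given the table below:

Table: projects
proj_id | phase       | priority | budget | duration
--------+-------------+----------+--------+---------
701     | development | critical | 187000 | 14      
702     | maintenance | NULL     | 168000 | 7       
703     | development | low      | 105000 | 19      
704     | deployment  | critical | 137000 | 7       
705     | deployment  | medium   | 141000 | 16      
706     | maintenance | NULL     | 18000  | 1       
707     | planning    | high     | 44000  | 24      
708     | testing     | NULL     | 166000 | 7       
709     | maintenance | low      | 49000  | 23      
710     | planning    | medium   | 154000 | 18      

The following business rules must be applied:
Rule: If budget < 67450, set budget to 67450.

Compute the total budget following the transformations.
1260350

Step 1: 3 records have budget < 67450
Step 2: These records originally summed to 111000
Step 3: After setting to minimum: 3 × 67450 = 202350
Step 4: Unaffected records sum: 1058000
Step 5: Final sum = 202350 + 1058000 = 1260350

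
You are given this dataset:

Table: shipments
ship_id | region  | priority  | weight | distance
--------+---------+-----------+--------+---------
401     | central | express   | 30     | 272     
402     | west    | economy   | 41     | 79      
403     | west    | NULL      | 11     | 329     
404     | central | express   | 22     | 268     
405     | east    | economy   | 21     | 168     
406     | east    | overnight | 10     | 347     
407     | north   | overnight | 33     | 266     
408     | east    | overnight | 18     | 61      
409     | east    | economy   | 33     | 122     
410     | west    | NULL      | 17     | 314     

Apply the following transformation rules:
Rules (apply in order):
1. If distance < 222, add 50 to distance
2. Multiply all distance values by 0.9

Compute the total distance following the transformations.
2183.4

Step 1: Apply Rule 1 - Add 50 to records with distance < 222
  - 4 records affected: 430 + (4 × 50) = 630
  - Unaffected records: 1796
  - Sum after Rule 1: 2426
Step 2: Apply Rule 2 - Multiply all by 0.9
  - 2426 × 0.9 = 2183.4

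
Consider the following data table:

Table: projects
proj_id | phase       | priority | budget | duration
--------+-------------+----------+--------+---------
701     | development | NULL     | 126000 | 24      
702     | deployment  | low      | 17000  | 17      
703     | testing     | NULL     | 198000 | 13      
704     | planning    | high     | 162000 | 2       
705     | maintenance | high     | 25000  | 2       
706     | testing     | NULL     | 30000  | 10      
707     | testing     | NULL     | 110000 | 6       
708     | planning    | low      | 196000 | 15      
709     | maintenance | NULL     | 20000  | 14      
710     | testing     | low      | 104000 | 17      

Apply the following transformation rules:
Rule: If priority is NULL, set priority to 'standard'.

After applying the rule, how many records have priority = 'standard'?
5

Step 1: Count records where priority IS NULL
Step 2: Found 5 records with NULL priority
Step 3: These records will have priority set to 'standard'
Step 4: Records already having priority = 'standard': 0
Step 5: Answer: 5 + 0 = 5 records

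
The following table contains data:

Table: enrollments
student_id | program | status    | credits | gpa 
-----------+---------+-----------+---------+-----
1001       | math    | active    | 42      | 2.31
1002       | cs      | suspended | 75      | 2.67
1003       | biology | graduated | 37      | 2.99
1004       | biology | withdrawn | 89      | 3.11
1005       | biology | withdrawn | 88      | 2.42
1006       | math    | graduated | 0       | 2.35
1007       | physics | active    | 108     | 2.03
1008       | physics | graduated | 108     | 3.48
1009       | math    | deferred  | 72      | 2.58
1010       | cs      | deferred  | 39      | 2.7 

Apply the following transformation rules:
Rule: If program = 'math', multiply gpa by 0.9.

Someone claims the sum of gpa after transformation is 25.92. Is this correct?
Yes, the result is correct.

Step 1: Calculate the correct sum after transformation
Step 2: Apply multiplier 0.9 to records where program = 'math'
Step 3: Correct result = 25.92
Step 4: Claimed result = 25.92
Step 5: 25.92 = 25.92 ✓
Conclusion: The claimed result is correct.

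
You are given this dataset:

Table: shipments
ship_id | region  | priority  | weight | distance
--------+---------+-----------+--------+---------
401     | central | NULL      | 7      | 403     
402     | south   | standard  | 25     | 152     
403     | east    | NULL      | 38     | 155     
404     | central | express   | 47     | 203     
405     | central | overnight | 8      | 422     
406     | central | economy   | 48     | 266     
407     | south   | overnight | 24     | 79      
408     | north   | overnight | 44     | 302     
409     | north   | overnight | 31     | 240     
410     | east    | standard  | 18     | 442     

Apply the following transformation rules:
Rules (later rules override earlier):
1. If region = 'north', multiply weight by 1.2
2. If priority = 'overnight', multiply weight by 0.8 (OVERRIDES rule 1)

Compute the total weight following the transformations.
268.6

Step 1: Rule 2 takes priority for records with priority = 'overnight'
  - 4 records: 107 × 0.8 = 85.6
Step 2: Rule 1 applies to remaining records with region = 'north'
  - 0 records: 0 × 1.2 = 0.0
Step 3: Other records unchanged: 183
Step 4: Final sum = 85.6 + 0.0 + 183 = 268.6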